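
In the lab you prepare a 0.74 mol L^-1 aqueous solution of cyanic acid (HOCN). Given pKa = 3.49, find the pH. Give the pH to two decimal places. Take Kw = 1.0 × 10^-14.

HOCN ⇌ OCN- + H+
Ka = 10^(−3.49) = 3.24 × 10^-4
From the ICE table, Ka = x²/(0.74 − x) = 3.24 × 10^-4.
Since Ka ≪ C₀, x ≈ √(Ka·C₀) = 1.55 × 10^-2 M.
pH = −log[H+] = −log(1.55 × 10^-2) = 1.81

pH = 1.81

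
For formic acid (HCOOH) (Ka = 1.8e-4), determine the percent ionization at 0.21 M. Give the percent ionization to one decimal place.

2.9%

HCOOH ⇌ HCOO- + H+; let x = [H+] at equilibrium.
x ≈ √(Ka·C₀) = √(1.8 × 10^-4 × 0.21) = 6.15 × 10^-3 M
% ionization = x/C₀ × 100% = 6.15 × 10^-3/0.21 × 100% = 2.9%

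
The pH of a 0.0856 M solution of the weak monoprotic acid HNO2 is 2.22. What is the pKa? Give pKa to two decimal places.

[H+] = 10^(-2.22) = 6.03 × 10^-3 M
At equilibrium [HA] = 0.0856 − 6.03 × 10^-3 = 7.96 × 10^-2 M
Ka = [H+][A-]/[HA] = (6.03 × 10^-3)² / 7.96 × 10^-2 = 4.57 × 10^-4
pKa = -log(4.57 × 10^-4) = 3.34

pKa = 3.34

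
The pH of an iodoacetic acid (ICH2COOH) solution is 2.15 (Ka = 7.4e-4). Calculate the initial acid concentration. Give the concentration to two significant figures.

[H+] = 10^(-2.15) = 7.08 × 10^-3 M = x
Ka = x²/(C₀ − x) ⇒ C₀ = x + x²/Ka
C₀ = 7.08 × 10^-3 + (7.08 × 10^-3)²/(7.4 × 10^-4) = 7.48 × 10^-2 M

C₀ = 7.5 × 10^-2 M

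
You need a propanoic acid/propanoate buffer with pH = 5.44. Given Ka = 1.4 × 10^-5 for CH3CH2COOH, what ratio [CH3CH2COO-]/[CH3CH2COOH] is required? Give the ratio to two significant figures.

pKa = -log(1.4 × 10^-5) = 4.854
pH = pKa + log(r) ⇒ log(r) = 5.44 − 4.854 = +0.586
r = [CH3CH2COO-]/[CH3CH2COOH] = 10^(+0.586) = 3.85

ratio = 3.9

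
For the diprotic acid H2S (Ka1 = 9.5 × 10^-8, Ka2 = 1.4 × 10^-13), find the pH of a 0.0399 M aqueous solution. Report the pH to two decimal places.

pH = 4.21

Ka1 ≫ Ka2, so treat the first dissociation as the only significant source of H+.
Ka1 = x²/(0.0399 − x) = 9.5 × 10^-8
x ≈ √(9.5 × 10^-8 × 0.0399) = 6.16 × 10^-5 M
pH = −log(6.16 × 10^-5) = 4.21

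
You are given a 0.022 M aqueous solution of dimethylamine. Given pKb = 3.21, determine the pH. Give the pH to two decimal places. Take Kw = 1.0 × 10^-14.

pH = 11.53

(CH3)2NH + H2O ⇌ (CH3)2NH2+ + OH-
Kb = 10^(−3.21) = 6.17 × 10^-4
From the ICE table, Kb = [OH-]²/(0.022 − [OH-]) = 6.17 × 10^-4.
The 5% rule fails; solving [OH-]² + Kb·[OH-] − Kb·C₀ = 0 exactly:
[OH-] = [−0.000617 + √(0.000617² + 5.43e-05)]/2 = 3.39 × 10^-3 M
pOH = 2.47, so pH = 14.00 − pOH = 11.53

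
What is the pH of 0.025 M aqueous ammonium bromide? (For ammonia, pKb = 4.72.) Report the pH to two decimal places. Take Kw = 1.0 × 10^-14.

NH4+ is the conjugate acid of the weak base NH3.
Kb = 10^(−4.72) = 1.91 × 10^-5
Ka = Kw/Kb = 1.0×10^-14 / 1.91 × 10^-5 = 5.24 × 10^-10
From the ICE table, Ka = x²/(0.025 − x) = 5.24 × 10^-10.
Assume x ≪ 0.025: x ≈ √(5.24 × 10^-10 × 0.025) = 3.62 × 10^-6 M
pH = −log[H+] = −log(3.62 × 10^-6) = 5.44

pH = 5.44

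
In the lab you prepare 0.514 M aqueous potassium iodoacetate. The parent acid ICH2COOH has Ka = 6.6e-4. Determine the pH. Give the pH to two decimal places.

ICH2COO- is the conjugate base of the weak acid ICH2COOH.
Kb = Kw/Ka = 1.0×10^-14 / 6.6 × 10^-4 = 1.52 × 10^-11
From the ICE table, Kb = [OH-]²/(0.514 − [OH-]) = 1.52 × 10^-11.
Neglecting [OH-] in the denominator: [OH-] = √(1.52 × 10^-11 × 0.514) = 2.80 × 10^-6 M
([OH-]/C₀ = 0.00054% < 5%, so the approximation holds.)
pOH = −log(2.80 × 10^-6) = 5.55; pH = 14.00 − 5.55 = 8.45

pH = 8.45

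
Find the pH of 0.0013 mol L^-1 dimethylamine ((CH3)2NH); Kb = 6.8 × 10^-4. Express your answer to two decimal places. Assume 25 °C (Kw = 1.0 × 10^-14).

(CH3)2NH + H2O ⇌ (CH3)2NH2+ + OH-
Kb = [OH-]²/(0.0013 − [OH-]) = 6.8 × 10^-4
The 5% rule fails; solving [OH-]² + Kb·[OH-] − Kb·C₀ = 0 exactly:
[OH-] = (−Kb + √(Kb² + 4·Kb·C₀))/2 = 6.60 × 10^-4 M
pOH = −log(6.60 × 10^-4) = 3.18; pH = 14.00 − 3.18 = 10.82

pH = 10.82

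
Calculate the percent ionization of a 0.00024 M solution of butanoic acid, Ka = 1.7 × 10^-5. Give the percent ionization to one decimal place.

CH3(CH2)2COOH ⇌ CH3(CH2)2COO- + H+; let x = [H+] at equilibrium.
Solve x² + 1.7e-05x − 4.08e-09 = 0 → x = 5.59 × 10^-5 M
% ionization = x/C₀ × 100% = 5.59 × 10^-5/0.00024 × 100% = 23.3%

23.3%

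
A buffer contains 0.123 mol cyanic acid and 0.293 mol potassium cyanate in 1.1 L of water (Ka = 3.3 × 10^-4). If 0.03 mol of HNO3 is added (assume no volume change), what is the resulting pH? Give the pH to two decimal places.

Added H+ converts OCN- to HOCN: HOCN → 0.153 mol, OCN- → 0.263 mol.
pKa = −log(3.3 × 10^-4) = 3.481
pH = pKa + log([A⁻]/[HA]) = 3.481 + log(0.263/0.153) = 3.481 +0.235

pH = 3.72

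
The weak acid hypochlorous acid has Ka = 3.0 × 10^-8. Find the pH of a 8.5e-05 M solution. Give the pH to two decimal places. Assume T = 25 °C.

pH = 5.80

HOCl ⇌ OCl- + H+
Let x = [H+] at equilibrium. Ka = x²/(8.5e-05 − x).
Since Ka ≪ C₀, x ≈ √(Ka·C₀) = 1.60 × 10^-6 M.
Check: 1.9% ionized — well under 5%, approximation valid.
pH = −log[H+] = −log(1.60 × 10^-6) = 5.80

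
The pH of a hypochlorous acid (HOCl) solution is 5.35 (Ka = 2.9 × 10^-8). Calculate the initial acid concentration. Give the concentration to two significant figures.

[H+] = 10^(-5.35) = 4.47 × 10^-6 M = x
Ka = x²/(C₀ − x) ⇒ C₀ = x + x²/Ka
C₀ = 4.47 × 10^-6 + (4.47 × 10^-6)²/(2.9 × 10^-8) = 6.93 × 10^-4 M

C₀ = 6.9 × 10^-4 M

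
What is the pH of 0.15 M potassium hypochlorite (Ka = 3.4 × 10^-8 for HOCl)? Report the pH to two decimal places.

pH = 10.32

OCl- is the conjugate base of the weak acid HOCl.
Kb = Kw/Ka = 1.0×10^-14 / 3.4 × 10^-8 = 2.94 × 10^-7
Kb = [OH-]²/(0.15 − [OH-]) = 2.94 × 10^-7
Neglecting [OH-] in the denominator: [OH-] = √(2.94 × 10^-7 × 0.15) = 2.10 × 10^-4 M
([OH-]/C₀ = 0.14% < 5%, so the approximation holds.)
pOH = 3.68, so pH = 14.00 − pOH = 10.32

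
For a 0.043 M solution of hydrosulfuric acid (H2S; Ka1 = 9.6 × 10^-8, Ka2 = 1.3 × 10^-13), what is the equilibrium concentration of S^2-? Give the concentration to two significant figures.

1.3 × 10^-13 M

First ionization gives [H+] ≈ [HS-] = 6.42 × 10^-5 M.
Second step: Ka2 = [H+][S^2-]/[HS-] ≈ [S^2-] (since [H+] ≈ [HS-]).
So [S^2-] ≈ Ka2.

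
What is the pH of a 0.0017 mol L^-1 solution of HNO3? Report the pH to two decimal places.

pH = 2.77

HNO3 is a strong acid and dissociates completely, so [H+] = 0.0017 M.
pH = -log(0.0017) = 2.77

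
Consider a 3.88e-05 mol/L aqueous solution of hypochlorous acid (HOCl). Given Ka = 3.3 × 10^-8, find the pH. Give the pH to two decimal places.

HOCl ⇌ OCl- + H+
Ka = [H+]²/(3.88e-05 − [H+]) = 3.3 × 10^-8
Assume [H+] ≪ 3.88e-05: [H+] ≈ √(3.3 × 10^-8 × 3.88e-05) = 1.13 × 10^-6 M
([H+]/C₀ = 2.9% < 5%, so the approximation holds.)
pH = −log[H+] = −log(1.13 × 10^-6) = 5.95

pH = 5.95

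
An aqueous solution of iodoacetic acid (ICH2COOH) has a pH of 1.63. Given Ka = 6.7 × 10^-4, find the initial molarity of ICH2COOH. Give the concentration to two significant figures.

C₀ = 8.4 × 10^-1 M

[H+] = 10^(-1.63) = 2.34 × 10^-2 M = x
Ka = x²/(C₀ − x) ⇒ C₀ = x + x²/Ka
C₀ = 2.34 × 10^-2 + (2.34 × 10^-2)²/(6.7 × 10^-4) = 8.41 × 10^-1 M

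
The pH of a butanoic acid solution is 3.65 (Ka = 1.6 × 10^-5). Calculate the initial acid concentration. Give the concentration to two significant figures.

C₀ = 3.4 × 10^-3 M

[H+] = 10^(-3.65) = 2.24 × 10^-4 M = x
Ka = x²/(C₀ − x) ⇒ C₀ = x + x²/Ka
C₀ = 2.24 × 10^-4 + (2.24 × 10^-4)²/(1.6 × 10^-5) = 3.36 × 10^-3 M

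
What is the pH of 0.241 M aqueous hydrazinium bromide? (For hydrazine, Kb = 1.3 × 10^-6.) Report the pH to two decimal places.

pH = 4.37

N2H5+ is the conjugate acid of the weak base N2H4.
Ka = Kw/Kb = 1.0×10^-14 / 1.3 × 10^-6 = 7.69 × 10^-9
Let x = [H+] at equilibrium. Ka = x²/(0.241 − x).
Assume x ≪ 0.241: x ≈ √(7.69 × 10^-9 × 0.241) = 4.30 × 10^-5 M
pH = −log[H+] = −log(4.30 × 10^-5) = 4.37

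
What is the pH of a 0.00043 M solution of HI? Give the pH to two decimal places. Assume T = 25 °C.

HI is a strong acid and dissociates completely, so [H+] = 0.00043 M.
pH = -log(0.00043) = 3.37

pH = 3.37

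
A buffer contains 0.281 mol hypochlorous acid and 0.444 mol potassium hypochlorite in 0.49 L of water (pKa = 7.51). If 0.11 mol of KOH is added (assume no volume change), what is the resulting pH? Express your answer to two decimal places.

After neutralization: n(HOCl) = 0.171 mol, n(OCl-) = 0.554 mol.
Henderson–Hasselbalch with mole ratio 0.554/0.171: pH = 7.51 + (+0.511)

pH = 8.02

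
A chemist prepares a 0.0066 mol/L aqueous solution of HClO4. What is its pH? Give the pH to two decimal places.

pH = 2.18

HClO4 is a strong acid and dissociates completely, so [H+] = 0.0066 M.
pH = -log(0.0066) = 2.18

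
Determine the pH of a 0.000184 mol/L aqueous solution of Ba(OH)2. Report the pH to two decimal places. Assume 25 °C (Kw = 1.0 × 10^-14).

Ba(OH)2 is a strong base (each formula unit releases 2 OH-); [OH-] = 0.000368 M.
pOH = -log(0.000368) = 3.43
pH = 14.00 - 3.43 = 10.57

pH = 10.57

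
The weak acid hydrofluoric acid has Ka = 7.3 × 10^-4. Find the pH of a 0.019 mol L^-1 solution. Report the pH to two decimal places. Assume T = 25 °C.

HF ⇌ F- + H+
Ka = [H+]²/(0.019 − [H+]) = 7.3 × 10^-4
[H+] is not negligible relative to C₀; solve [H+]² + 0.00073·[H+] − 1.39e-05 = 0.
[H+] = [−0.00073 + √(0.00073² + 5.55e-05)]/2 = 3.38 × 10^-3 M
pH = −log[H+] = −log(3.38 × 10^-3) = 2.47

pH = 2.47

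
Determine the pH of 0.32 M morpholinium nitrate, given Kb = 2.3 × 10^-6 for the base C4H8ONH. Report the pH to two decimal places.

C4H8ONH2+ is the conjugate acid of the weak base C4H8ONH.
Ka = Kw/Kb = 1.0×10^-14 / 2.3 × 10^-6 = 4.35 × 10^-9
Ka = x²/(0.32 − x) = 4.35 × 10^-9
Neglecting x in the denominator: x = √(4.35 × 10^-9 × 0.32) = 3.73 × 10^-5 M
Check: 0.012% ionized — well under 5%, approximation valid.
pH = −log(3.73 × 10^-5) = 4.43

pH = 4.43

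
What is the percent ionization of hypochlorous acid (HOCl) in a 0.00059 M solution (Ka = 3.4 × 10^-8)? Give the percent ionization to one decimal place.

HOCl ⇌ OCl- + H+; let x = [H+] at equilibrium.
x ≈ √(Ka·C₀) = √(3.4 × 10^-8 × 0.00059) = 4.48 × 10^-6 M
Fraction ionized = 4.48 × 10^-6 / 0.00059 = 0.0076 → 0.8%

0.8%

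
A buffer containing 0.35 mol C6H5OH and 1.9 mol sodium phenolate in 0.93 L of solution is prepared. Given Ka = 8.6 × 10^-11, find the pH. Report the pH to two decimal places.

pKa = −log(8.6 × 10^-11) = 10.066
Henderson–Hasselbalch: pH = pKa + log([C6H5O-]/[C6H5OH]) = 10.066 + log(1.9/0.35)
pH = 10.066 + (+0.735) = 10.80

pH = 10.80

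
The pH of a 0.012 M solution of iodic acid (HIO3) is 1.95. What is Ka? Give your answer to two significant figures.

[H+] = 10^(-1.95) = 1.12 × 10^-2 M
At equilibrium [HA] = 0.012 − 1.12 × 10^-2 = 8.00 × 10^-4 M
Ka = [H+][A-]/[HA] = (1.12 × 10^-2)² / 8.00 × 10^-4 = 1.6 × 10^-1

Ka = 1.6 × 10^-1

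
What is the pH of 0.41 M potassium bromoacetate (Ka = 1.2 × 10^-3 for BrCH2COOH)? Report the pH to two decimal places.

pH = 8.27

BrCH2COO- is the conjugate base of the weak acid BrCH2COOH.
Kb = Kw/Ka = 1.0×10^-14 / 1.2 × 10^-3 = 8.33 × 10^-12
Let x = [OH-] at equilibrium. Kb = x²/(0.41 − x).
Assume x ≪ 0.41: x ≈ √(8.33 × 10^-12 × 0.41) = 1.85 × 10^-6 M
(x/C₀ = 0.00045% < 5%, so the approximation holds.)
pOH = −log(1.85 × 10^-6) = 5.73; pH = 14.00 − 5.73 = 8.27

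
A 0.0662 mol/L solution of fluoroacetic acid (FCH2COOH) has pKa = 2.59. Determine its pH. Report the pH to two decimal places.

pH = 1.93

FCH2COOH ⇌ FCH2COO- + H+
Ka = 10^(−2.59) = 2.57 × 10^-3
From the ICE table, Ka = [H+]²/(0.0662 − [H+]) = 2.57 × 10^-3.
The 5% rule fails; solving [H+]² + Ka·[H+] − Ka·C₀ = 0 exactly:
[H+] = (−Ka + √(Ka² + 4·Ka·C₀))/2 = 1.18 × 10^-2 M
pH = −log[H+] = −log(1.18 × 10^-2) = 1.93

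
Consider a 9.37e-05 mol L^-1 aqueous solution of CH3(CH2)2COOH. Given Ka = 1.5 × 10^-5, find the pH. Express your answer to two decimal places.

CH3(CH2)2COOH ⇌ CH3(CH2)2COO- + H+
Ka = x²/(9.37e-05 − x) = 1.5 × 10^-5
x is not negligible relative to C₀; solve x² + 1.5e-05·x − 1.41e-09 = 0.
x = [−1.5e-05 + √(1.5e-05² + 5.62e-09)]/2 = 3.07 × 10^-5 M
pH = −log(3.07 × 10^-5) = 4.51

pH = 4.51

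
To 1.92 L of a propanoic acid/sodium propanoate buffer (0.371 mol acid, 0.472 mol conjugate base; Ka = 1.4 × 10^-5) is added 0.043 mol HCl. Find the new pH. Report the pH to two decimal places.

Added H+ converts CH3CH2COO- to CH3CH2COOH: CH3CH2COOH → 0.414 mol, CH3CH2COO- → 0.429 mol.
pKa = −log(1.4 × 10^-5) = 4.854
pH = pKa + log(n_CH3CH2COO-/n_CH3CH2COOH) = 4.854 + log(0.429/0.414) = 4.854 + (+0.015)

pH = 4.87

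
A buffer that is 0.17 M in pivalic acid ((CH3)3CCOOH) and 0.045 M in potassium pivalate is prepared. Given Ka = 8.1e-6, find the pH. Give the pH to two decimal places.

pH = 4.51

pKa = −log(8.1 × 10^-6) = 5.092
Using pH = pKa + log([base]/[acid]) with [base]/[acid] = 0.045/0.17:
pH = 5.092 + (-0.577) = 4.51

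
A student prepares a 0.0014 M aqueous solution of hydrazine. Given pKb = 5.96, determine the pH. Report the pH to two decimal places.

N2H4 + H2O ⇌ N2H5+ + OH-
Kb = 10^(−5.96) = 1.10 × 10^-6
From the ICE table, Kb = x²/(0.0014 − x) = 1.10 × 10^-6.
Assume x ≪ 0.0014: x ≈ √(1.10 × 10^-6 × 0.0014) = 3.92 × 10^-5 M
pOH = 4.41, so pH = 14.00 − pOH = 9.59

pH = 9.59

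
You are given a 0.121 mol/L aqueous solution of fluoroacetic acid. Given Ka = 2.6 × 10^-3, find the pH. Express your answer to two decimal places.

FCH2COOH ⇌ FCH2COO- + H+
Ka = x²/(0.121 − x) = 2.6 × 10^-3
x is not negligible relative to C₀; solve x² + 0.0026·x − 0.000315 = 0.
x = [−0.0026 + √(0.0026² + 0.00126)]/2 = 1.65 × 10^-2 M
pH = −log[H+] = −log(1.65 × 10^-2) = 1.78

pH = 1.78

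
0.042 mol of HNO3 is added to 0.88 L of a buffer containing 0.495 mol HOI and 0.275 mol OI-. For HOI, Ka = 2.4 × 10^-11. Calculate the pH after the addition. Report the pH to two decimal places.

pH = 10.26

Added H+ converts OI- to HOI: HOI → 0.537 mol, OI- → 0.233 mol.
pKa = −log(2.4 × 10^-11) = 10.620
pH = pKa + log([A⁻]/[HA]) = 10.620 + log(0.233/0.537) = 10.620 -0.363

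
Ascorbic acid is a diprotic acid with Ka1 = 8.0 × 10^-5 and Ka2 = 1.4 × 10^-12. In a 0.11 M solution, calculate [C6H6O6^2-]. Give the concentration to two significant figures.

First ionization gives [H+] ≈ [HC6H6O6-] = 2.97 × 10^-3 M.
Second step: Ka2 = [H+][C6H6O6^2-]/[HC6H6O6-] ≈ [C6H6O6^2-] (since [H+] ≈ [HC6H6O6-]).
So [C6H6O6^2-] ≈ Ka2.

1.4 × 10^-12 M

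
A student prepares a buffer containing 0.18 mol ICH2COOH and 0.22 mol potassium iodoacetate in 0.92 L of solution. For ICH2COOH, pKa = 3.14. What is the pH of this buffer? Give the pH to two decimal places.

pH = pKa + log([A⁻]/[HA]) = 3.14 + log(0.22/0.18)
pH = 3.14 + (+0.087) = 3.23

pH = 3.23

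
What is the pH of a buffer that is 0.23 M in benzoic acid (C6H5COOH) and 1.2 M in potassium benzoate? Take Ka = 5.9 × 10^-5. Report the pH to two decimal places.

pH = 4.95

pKa = −log(5.9 × 10^-5) = 4.229
Using pH = pKa + log([base]/[acid]) with [base]/[acid] = 1.2/0.23:
pH = 4.229 + (+0.717) = 4.95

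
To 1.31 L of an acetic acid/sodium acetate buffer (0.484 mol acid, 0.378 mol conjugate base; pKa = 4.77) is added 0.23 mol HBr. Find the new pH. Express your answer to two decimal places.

After neutralization: n(CH3COOH) = 0.714 mol, n(CH3COO-) = 0.148 mol.
pH = pKa + log([A⁻]/[HA]) = 4.77 + log(0.148/0.714) = 4.77 -0.683

pH = 4.09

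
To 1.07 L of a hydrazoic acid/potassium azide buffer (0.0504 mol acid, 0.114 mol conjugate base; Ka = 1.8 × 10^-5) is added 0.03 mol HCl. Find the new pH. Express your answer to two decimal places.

Added H+ converts N3- to HN3: HN3 → 0.0804 mol, N3- → 0.084 mol.
pKa = −log(1.8 × 10^-5) = 4.745
Henderson–Hasselbalch with mole ratio 0.084/0.0804: pH = 4.745 + (+0.019)

pH = 4.76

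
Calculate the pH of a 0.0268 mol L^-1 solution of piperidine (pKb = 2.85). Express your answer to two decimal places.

pH = 11.74

C5H10NH + H2O ⇌ C5H10NH2+ + OH-
Kb = 10^(−2.85) = 1.41 × 10^-3
Kb = [OH-]²/(0.0268 − [OH-]) = 1.41 × 10^-3
[OH-] is not negligible relative to C₀; solve [OH-]² + 0.00141·[OH-] − 3.78e-05 = 0.
[OH-] = [−0.00141 + √(0.00141² + 0.000151)]/2 = 5.48 × 10^-3 M
pOH = −log(5.48 × 10^-3) = 2.26; pH = 14.00 − 2.26 = 11.74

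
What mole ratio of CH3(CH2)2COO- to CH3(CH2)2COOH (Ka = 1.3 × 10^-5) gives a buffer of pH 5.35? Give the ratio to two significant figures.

ratio = 2.9

pKa = -log(1.3 × 10^-5) = 4.886
pH = pKa + log(r) ⇒ log(r) = 5.35 − 4.886 = +0.464
r = [CH3(CH2)2COO-]/[CH3(CH2)2COOH] = 10^(+0.464) = 2.91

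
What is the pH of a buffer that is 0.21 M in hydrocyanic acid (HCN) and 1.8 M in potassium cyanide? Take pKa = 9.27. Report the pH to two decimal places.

pH = 10.20

Using pH = pKa + log([base]/[acid]) with [base]/[acid] = 1.8/0.21:
pH = 9.27 + (+0.933) = 10.20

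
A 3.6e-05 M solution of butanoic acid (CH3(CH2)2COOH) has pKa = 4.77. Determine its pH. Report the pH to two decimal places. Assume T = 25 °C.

CH3(CH2)2COOH ⇌ CH3(CH2)2COO- + H+
Ka = 10^(−4.77) = 1.70 × 10^-5
From the ICE table, Ka = x²/(3.6e-05 − x) = 1.70 × 10^-5.
x is not negligible relative to C₀; solve x² + 1.7e-05·x − 6.12e-10 = 0.
x = (−Ka + √(Ka² + 4·Ka·C₀))/2 = 1.77 × 10^-5 M
pH = −log[H+] = −log(1.77 × 10^-5) = 4.75

pH = 4.75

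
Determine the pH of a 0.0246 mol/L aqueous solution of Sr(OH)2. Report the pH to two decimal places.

pH = 12.69

Sr(OH)2 is a strong base (each formula unit releases 2 OH-); [OH-] = 0.0492 M.
pOH = -log(0.0492) = 1.31
pH = 14.00 - 1.31 = 12.69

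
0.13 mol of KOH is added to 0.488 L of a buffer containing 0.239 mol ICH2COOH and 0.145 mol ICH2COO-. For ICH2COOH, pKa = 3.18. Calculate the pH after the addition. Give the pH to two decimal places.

pH = 3.58

OH- converts ICH2COOH to ICH2COO-: ICH2COOH → 0.109 mol, ICH2COO- → 0.275 mol.
pH = pKa + log(n_ICH2COO-/n_ICH2COOH) = 3.18 + log(0.275/0.109) = 3.18 + (+0.402)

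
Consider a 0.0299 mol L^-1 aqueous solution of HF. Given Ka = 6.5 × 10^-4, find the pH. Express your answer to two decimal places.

HF ⇌ F- + H+
From the ICE table, Ka = [H+]²/(0.0299 − [H+]) = 6.5 × 10^-4.
The 5% rule fails; solving [H+]² + Ka·[H+] − Ka·C₀ = 0 exactly:
[H+] = (−Ka + √(Ka² + 4·Ka·C₀))/2 = 4.10 × 10^-3 M
pH = −log[H+] = −log(4.10 × 10^-3) = 2.39

pH = 2.39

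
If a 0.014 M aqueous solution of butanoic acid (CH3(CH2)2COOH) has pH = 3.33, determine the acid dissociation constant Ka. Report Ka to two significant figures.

Ka = 1.6 × 10^-5

[H+] = 10^(-3.33) = 4.68 × 10^-4 M
At equilibrium [HA] = 0.014 − 4.68 × 10^-4 = 1.35 × 10^-2 M
Ka = [H+][A-]/[HA] = (4.68 × 10^-4)² / 1.35 × 10^-2 = 1.6 × 10^-5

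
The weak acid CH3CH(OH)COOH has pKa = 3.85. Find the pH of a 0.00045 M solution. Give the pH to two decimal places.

pH = 3.72

CH3CH(OH)COOH ⇌ CH3CH(OH)COO- + H+
Ka = 10^(−3.85) = 1.41 × 10^-4
Let x = [H+] at equilibrium. Ka = x²/(0.00045 − x).
x is not negligible relative to C₀; solve x² + 0.000141·x − 6.35e-08 = 0.
x = [−0.000141 + √(0.000141² + 2.54e-07)]/2 = 1.91 × 10^-4 M
pH = −log(1.91 × 10^-4) = 3.72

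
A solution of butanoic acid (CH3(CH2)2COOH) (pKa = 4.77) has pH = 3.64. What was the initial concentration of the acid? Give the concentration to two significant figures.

C₀ = 3.3 × 10^-3 M

[H+] = 10^(-3.64) = 2.29 × 10^-4 M = x
Ka = 10^(−4.77) = 1.70 × 10^-5
Ka = x²/(C₀ − x) ⇒ C₀ = x + x²/Ka
C₀ = 2.29 × 10^-4 + (2.29 × 10^-4)²/(1.70 × 10^-5) = 3.31 × 10^-3 M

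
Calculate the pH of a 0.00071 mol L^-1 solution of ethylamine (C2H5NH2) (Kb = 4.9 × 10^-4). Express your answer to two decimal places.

C2H5NH2 + H2O ⇌ C2H5NH3+ + OH-
From the ICE table, Kb = x²/(0.00071 − x) = 4.9 × 10^-4.
x is not negligible relative to C₀; solve x² + 0.00049·x − 3.48e-07 = 0.
x = [−0.00049 + √(0.00049² + 1.39e-06)]/2 = 3.94 × 10^-4 M
pOH = −log(3.94 × 10^-4) = 3.40; pH = 14.00 − 3.40 = 10.60

pH = 10.60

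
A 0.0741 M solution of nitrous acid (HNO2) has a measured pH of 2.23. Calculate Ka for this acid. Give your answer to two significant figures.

[H+] = 10^(-2.23) = 5.89 × 10^-3 M
At equilibrium [HA] = 0.0741 − 5.89 × 10^-3 = 6.82 × 10^-2 M
Ka = [H+][A-]/[HA] = (5.89 × 10^-3)² / 6.82 × 10^-2 = 5.1 × 10^-4

Ka = 5.1 × 10^-4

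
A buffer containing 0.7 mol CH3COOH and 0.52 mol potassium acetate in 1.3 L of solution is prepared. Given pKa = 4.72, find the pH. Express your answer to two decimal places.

Henderson–Hasselbalch: pH = pKa + log([CH3COO-]/[CH3COOH]) = 4.72 + log(0.52/0.7)
pH = 4.72 + (-0.129) = 4.59

pH = 4.59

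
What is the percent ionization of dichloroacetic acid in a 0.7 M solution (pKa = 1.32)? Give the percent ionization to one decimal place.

23.0%

Cl2CHCOOH ⇌ Cl2CHCOO- + H+; let x = [H+] at equilibrium.
Ka = 10^(−1.32) = 4.79 × 10^-2
Ka = x²/(C₀ − x); solving the quadratic gives x = 1.61 × 10^-1 M.
% ionization = x/C₀ × 100% = 1.61 × 10^-1/0.7 × 100% = 23.0%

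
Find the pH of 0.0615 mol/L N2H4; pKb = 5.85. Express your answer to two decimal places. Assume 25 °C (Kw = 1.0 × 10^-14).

pH = 10.47

N2H4 + H2O ⇌ N2H5+ + OH-
Kb = 10^(−5.85) = 1.41 × 10^-6
Kb = [OH-]²/(0.0615 − [OH-]) = 1.41 × 10^-6
Neglecting [OH-] in the denominator: [OH-] = √(1.41 × 10^-6 × 0.0615) = 2.94 × 10^-4 M
pOH = −log(2.94 × 10^-4) = 3.53; pH = 14.00 − 3.53 = 10.47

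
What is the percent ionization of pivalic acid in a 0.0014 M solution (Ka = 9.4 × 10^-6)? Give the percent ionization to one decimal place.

(CH3)3CCOOH ⇌ (CH3)3CCOO- + H+; let x = [H+] at equilibrium.
Solve x² + 9.4e-06x − 1.32e-08 = 0 → x = 1.10 × 10^-4 M
% ionization = x/C₀ × 100% = 1.10 × 10^-4/0.0014 × 100% = 7.9%

7.9%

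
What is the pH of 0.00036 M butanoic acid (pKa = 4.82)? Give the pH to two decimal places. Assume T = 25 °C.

CH3(CH2)2COOH ⇌ CH3(CH2)2COO- + H+
Ka = 10^(−4.82) = 1.51 × 10^-5
Ka = x²/(0.00036 − x) = 1.51 × 10^-5
The 5% rule fails; solving x² + Ka·x − Ka·C₀ = 0 exactly:
x = (−Ka + √(Ka² + 4·Ka·C₀))/2 = 6.66 × 10^-5 M
pH = −log[H+] = −log(6.66 × 10^-5) = 4.18

pH = 4.18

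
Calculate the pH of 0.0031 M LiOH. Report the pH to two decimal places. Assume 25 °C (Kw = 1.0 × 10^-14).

pH = 11.49

LiOH is a strong base; [OH-] = 0.0031 M.
pOH = -log(0.0031) = 2.51
pH = 14.00 - 2.51 = 11.49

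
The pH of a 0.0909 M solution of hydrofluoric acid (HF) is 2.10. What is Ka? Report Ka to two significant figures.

[H+] = 10^(-2.10) = 7.94 × 10^-3 M
At equilibrium [HA] = 0.0909 − 7.94 × 10^-3 = 8.30 × 10^-2 M
Ka = [H+][A-]/[HA] = (7.94 × 10^-3)² / 8.30 × 10^-2 = 7.6 × 10^-4

Ka = 7.6 × 10^-4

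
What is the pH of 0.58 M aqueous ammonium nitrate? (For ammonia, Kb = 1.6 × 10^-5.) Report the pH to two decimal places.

pH = 4.72

NH4+ is the conjugate acid of the weak base NH3.
Ka = Kw/Kb = 1.0×10^-14 / 1.6 × 10^-5 = 6.25 × 10^-10
From the ICE table, Ka = [H+]²/(0.58 − [H+]) = 6.25 × 10^-10.
Assume [H+] ≪ 0.58: [H+] ≈ √(6.25 × 10^-10 × 0.58) = 1.90 × 10^-5 M
Check: 0.0033% ionized — well under 5%, approximation valid.
pH = −log[H+] = −log(1.90 × 10^-5) = 4.72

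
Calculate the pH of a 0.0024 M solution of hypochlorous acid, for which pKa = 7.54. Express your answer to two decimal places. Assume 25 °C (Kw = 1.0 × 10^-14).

pH = 5.08

HOCl ⇌ OCl- + H+
Ka = 10^(−7.54) = 2.88 × 10^-8
From the ICE table, Ka = [H+]²/(0.0024 − [H+]) = 2.88 × 10^-8.
Assume [H+] ≪ 0.0024: [H+] ≈ √(2.88 × 10^-8 × 0.0024) = 8.31 × 10^-6 M
pH = −log[H+] = −log(8.31 × 10^-6) = 5.08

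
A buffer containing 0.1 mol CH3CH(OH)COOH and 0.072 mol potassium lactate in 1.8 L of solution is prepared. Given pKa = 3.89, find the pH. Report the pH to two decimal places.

pH = 3.75

Using pH = pKa + log([base]/[acid]) with [base]/[acid] = 0.072/0.1:
pH = 3.89 + (-0.143) = 3.75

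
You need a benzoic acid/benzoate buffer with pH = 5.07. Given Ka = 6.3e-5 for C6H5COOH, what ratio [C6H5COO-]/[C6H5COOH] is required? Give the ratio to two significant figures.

ratio = 7.4

pKa = -log(6.3 × 10^-5) = 4.201
pH = pKa + log(r) ⇒ log(r) = 5.07 − 4.201 = +0.869
r = [C6H5COO-]/[C6H5COOH] = 10^(+0.869) = 7.4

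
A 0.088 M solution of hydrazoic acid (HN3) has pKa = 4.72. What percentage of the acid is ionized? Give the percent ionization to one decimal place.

HN3 ⇌ N3- + H+; let x = [H+] at equilibrium.
Ka = 10^(−4.72) = 1.91 × 10^-5
x ≈ √(Ka·C₀) = √(1.91 × 10^-5 × 0.088) = 1.30 × 10^-3 M
% ionization = x/C₀ × 100% = 1.30 × 10^-3/0.088 × 100% = 1.5%

1.5%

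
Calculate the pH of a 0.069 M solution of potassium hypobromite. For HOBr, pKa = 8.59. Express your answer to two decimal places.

pH = 10.71

OBr- is the conjugate base of the weak acid HOBr.
Ka = 10^(−8.59) = 2.57 × 10^-9
Kb = Kw/Ka = 1.0×10^-14 / 2.57 × 10^-9 = 3.89 × 10^-6
Kb = [OH-]²/(0.069 − [OH-]) = 3.89 × 10^-6
Neglecting [OH-] in the denominator: [OH-] = √(3.89 × 10^-6 × 0.069) = 5.18 × 10^-4 M
Check: 0.75% ionized — well under 5%, approximation valid.
pOH = 3.29, so pH = 14.00 − pOH = 10.71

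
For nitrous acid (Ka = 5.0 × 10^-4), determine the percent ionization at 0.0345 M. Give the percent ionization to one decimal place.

11.3%

HNO2 ⇌ NO2- + H+; let x = [H+] at equilibrium.
Solve x² + 0.0005x − 1.73e-05 = 0 → x = 3.91 × 10^-3 M
Fraction ionized = 3.91 × 10^-3 / 0.0345 = 0.1133 → 11.3%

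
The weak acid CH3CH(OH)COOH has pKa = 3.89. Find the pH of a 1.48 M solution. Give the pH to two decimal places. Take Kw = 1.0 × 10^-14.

pH = 1.86

CH3CH(OH)COOH ⇌ CH3CH(OH)COO- + H+
Ka = 10^(−3.89) = 1.29 × 10^-4
Ka = [H+]²/(1.48 − [H+]) = 1.29 × 10^-4
Neglecting [H+] in the denominator: [H+] = √(1.29 × 10^-4 × 1.48) = 1.38 × 10^-2 M
Check: 0.93% ionized — well under 5%, approximation valid.
pH = −log[H+] = −log(1.38 × 10^-2) = 1.86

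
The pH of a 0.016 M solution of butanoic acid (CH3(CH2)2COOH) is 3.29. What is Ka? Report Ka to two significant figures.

[H+] = 10^(-3.29) = 5.13 × 10^-4 M
At equilibrium [HA] = 0.016 − 5.13 × 10^-4 = 1.55 × 10^-2 M
Ka = [H+][A-]/[HA] = (5.13 × 10^-4)² / 1.55 × 10^-2 = 1.7 × 10^-5

Ka = 1.7 × 10^-5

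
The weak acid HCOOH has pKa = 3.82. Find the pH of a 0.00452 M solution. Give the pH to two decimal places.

pH = 3.12

HCOOH ⇌ HCOO- + H+
Ka = 10^(−3.82) = 1.51 × 10^-4
Let x = [H+] at equilibrium. Ka = x²/(0.00452 − x).
Here C₀/Ka ≈ 29.9, so the small-x approximation fails. Use the quadratic:
x = [−0.000151 + √(0.000151² + 2.73e-06)]/2 = 7.54 × 10^-4 M
pH = −log[H+] = −log(7.54 × 10^-4) = 3.12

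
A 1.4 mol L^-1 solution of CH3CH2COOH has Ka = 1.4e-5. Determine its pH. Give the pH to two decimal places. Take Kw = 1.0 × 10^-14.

CH3CH2COOH ⇌ CH3CH2COO- + H+
From the ICE table, Ka = x²/(1.4 − x) = 1.4 × 10^-5.
Assume x ≪ 1.4: x ≈ √(1.4 × 10^-5 × 1.4) = 4.43 × 10^-3 M
pH = −log[H+] = −log(4.43 × 10^-3) = 2.35

pH = 2.35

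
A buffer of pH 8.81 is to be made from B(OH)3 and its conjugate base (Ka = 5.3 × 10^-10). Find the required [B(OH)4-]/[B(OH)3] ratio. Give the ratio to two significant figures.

pKa = -log(5.3 × 10^-10) = 9.276
pH = pKa + log(r) ⇒ log(r) = 8.81 − 9.276 = -0.466
r = [B(OH)4-]/[B(OH)3] = 10^(-0.466) = 0.342

ratio = 0.34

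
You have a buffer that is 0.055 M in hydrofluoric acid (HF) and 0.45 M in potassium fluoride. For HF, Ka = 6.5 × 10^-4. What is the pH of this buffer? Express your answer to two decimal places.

pH = 4.10

pKa = −log(6.5 × 10^-4) = 3.187
pH = pKa + log([A⁻]/[HA]) = 3.187 + log(0.45/0.055)
pH = 3.187 + (+0.913) = 4.10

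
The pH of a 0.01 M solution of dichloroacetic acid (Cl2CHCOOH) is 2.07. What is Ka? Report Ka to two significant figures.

[H+] = 10^(-2.07) = 8.51 × 10^-3 M
At equilibrium [HA] = 0.01 − 8.51 × 10^-3 = 1.49 × 10^-3 M
Ka = [H+][A-]/[HA] = (8.51 × 10^-3)² / 1.49 × 10^-3 = 4.9 × 10^-2

Ka = 4.9 × 10^-2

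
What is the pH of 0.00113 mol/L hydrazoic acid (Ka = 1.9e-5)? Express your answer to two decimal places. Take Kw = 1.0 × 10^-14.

pH = 3.86

HN3 ⇌ N3- + H+
From the ICE table, Ka = x²/(0.00113 − x) = 1.9 × 10^-5.
Here C₀/Ka ≈ 59.5, so the small-x approximation fails. Use the quadratic:
x = [−1.9e-05 + √(1.9e-05² + 8.59e-08)]/2 = 1.37 × 10^-4 M
pH = −log(1.37 × 10^-4) = 3.86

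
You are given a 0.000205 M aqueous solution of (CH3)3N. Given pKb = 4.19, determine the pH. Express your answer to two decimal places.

pH = 9.94

(CH3)3N + H2O ⇌ (CH3)3NH+ + OH-
Kb = 10^(−4.19) = 6.46 × 10^-5
From the ICE table, Kb = [OH-]²/(0.000205 − [OH-]) = 6.46 × 10^-5.
Here C₀/Kb ≈ 3.17, so the small-[OH-] approximation fails. Use the quadratic:
[OH-] = [−6.46e-05 + √(6.46e-05² + 5.3e-08)]/2 = 8.72 × 10^-5 M
pOH = 4.06, so pH = 14.00 − pOH = 9.94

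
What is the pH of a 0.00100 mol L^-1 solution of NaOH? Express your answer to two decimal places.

NaOH is a strong base; [OH-] = 0.001 M.
pOH = -log(0.001) = 3.00
pH = 14.00 - 3.00 = 11.00

pH = 11.00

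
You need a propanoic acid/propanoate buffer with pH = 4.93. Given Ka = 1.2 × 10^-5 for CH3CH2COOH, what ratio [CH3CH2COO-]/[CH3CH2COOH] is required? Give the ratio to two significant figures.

pKa = -log(1.2 × 10^-5) = 4.921
pH = pKa + log(r) ⇒ log(r) = 4.93 − 4.921 = +0.009
r = [CH3CH2COO-]/[CH3CH2COOH] = 10^(+0.009) = 1.02

ratio = 1.0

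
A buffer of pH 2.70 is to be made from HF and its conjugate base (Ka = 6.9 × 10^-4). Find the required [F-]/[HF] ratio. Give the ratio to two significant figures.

ratio = 0.35

pKa = -log(6.9 × 10^-4) = 3.161
pH = pKa + log(r) ⇒ log(r) = 2.70 − 3.161 = -0.461
r = [F-]/[HF] = 10^(-0.461) = 0.346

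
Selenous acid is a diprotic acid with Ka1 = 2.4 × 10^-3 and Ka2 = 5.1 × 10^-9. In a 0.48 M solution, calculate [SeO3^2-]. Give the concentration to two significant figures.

First ionization gives [H+] ≈ [HSeO3-] = 3.28 × 10^-2 M.
Second step: Ka2 = [H+][SeO3^2-]/[HSeO3-] ≈ [SeO3^2-] (since [H+] ≈ [HSeO3-]).
So [SeO3^2-] ≈ Ka2.

5.1 × 10^-9 M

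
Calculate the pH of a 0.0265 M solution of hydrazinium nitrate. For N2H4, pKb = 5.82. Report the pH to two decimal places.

N2H5+ is the conjugate acid of the weak base N2H4.
Kb = 10^(−5.82) = 1.51 × 10^-6
Ka = Kw/Kb = 1.0×10^-14 / 1.51 × 10^-6 = 6.62 × 10^-9
Ka = [H+]²/(0.0265 − [H+]) = 6.62 × 10^-9
Since Ka ≪ C₀, [H+] ≈ √(Ka·C₀) = 1.32 × 10^-5 M.
pH = −log(1.32 × 10^-5) = 4.88

pH = 4.88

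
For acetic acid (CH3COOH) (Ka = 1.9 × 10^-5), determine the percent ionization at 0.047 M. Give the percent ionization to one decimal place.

CH3COOH ⇌ CH3COO- + H+; let x = [H+] at equilibrium.
x ≈ √(Ka·C₀) = √(1.9 × 10^-5 × 0.047) = 9.45 × 10^-4 M
% ionization = x/C₀ × 100% = 9.45 × 10^-4/0.047 × 100% = 2.0%

2.0%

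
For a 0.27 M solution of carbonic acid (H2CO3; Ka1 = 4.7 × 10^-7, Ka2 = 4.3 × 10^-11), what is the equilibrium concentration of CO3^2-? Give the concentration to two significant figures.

4.3 × 10^-11 M

First ionization gives [H+] ≈ [HCO3-] = 3.56 × 10^-4 M.
Second step: Ka2 = [H+][CO3^2-]/[HCO3-] ≈ [CO3^2-] (since [H+] ≈ [HCO3-]).
So [CO3^2-] ≈ Ka2.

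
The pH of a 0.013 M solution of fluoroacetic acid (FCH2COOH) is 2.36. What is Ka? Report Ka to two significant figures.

Ka = 2.2 × 10^-3

[H+] = 10^(-2.36) = 4.37 × 10^-3 M
At equilibrium [HA] = 0.013 − 4.37 × 10^-3 = 8.63 × 10^-3 M
Ka = [H+][A-]/[HA] = (4.37 × 10^-3)² / 8.63 × 10^-3 = 2.2 × 10^-3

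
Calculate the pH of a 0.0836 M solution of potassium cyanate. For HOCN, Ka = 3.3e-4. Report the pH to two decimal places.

pH = 8.20

OCN- is the conjugate base of the weak acid HOCN.
Kb = Kw/Ka = 1.0×10^-14 / 3.3 × 10^-4 = 3.03 × 10^-11
Kb = [OH-]²/(0.0836 − [OH-]) = 3.03 × 10^-11
Neglecting [OH-] in the denominator: [OH-] = √(3.03 × 10^-11 × 0.0836) = 1.59 × 10^-6 M
Check: 0.0019% ionized — well under 5%, approximation valid.
pOH = −log(1.59 × 10^-6) = 5.80; pH = 14.00 − 5.80 = 8.20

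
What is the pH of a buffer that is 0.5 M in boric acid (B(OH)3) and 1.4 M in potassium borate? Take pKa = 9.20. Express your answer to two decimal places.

pH = 9.65

pH = pKa + log([A⁻]/[HA]) = 9.20 + log(1.4/0.5)
pH = 9.20 + (+0.447) = 9.65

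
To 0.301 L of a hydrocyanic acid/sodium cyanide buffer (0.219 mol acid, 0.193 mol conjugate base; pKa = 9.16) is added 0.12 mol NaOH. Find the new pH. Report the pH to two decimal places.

OH- converts HCN to CN-: HCN → 0.099 mol, CN- → 0.313 mol.
Henderson–Hasselbalch with mole ratio 0.313/0.099: pH = 9.16 + (+0.500)

pH = 9.66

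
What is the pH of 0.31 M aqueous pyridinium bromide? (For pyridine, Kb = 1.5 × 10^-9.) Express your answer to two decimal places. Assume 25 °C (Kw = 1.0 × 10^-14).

pH = 2.84

C5H5NH+ is the conjugate acid of the weak base C5H5N.
Ka = Kw/Kb = 1.0×10^-14 / 1.5 × 10^-9 = 6.67 × 10^-6
Ka = [H+]²/(0.31 − [H+]) = 6.67 × 10^-6
Neglecting [H+] in the denominator: [H+] = √(6.67 × 10^-6 × 0.31) = 1.44 × 10^-3 M
pH = −log[H+] = −log(1.44 × 10^-3) = 2.84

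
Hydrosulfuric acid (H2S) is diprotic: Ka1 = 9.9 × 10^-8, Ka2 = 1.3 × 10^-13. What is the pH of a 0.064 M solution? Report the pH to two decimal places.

pH = 4.10

Ka1 ≫ Ka2, so treat the first dissociation as the only significant source of H+.
Ka1 = x²/(0.064 − x) = 9.9 × 10^-8
x ≈ √(9.9 × 10^-8 × 0.064) = 7.96 × 10^-5 M
pH = −log(7.96 × 10^-5) = 4.10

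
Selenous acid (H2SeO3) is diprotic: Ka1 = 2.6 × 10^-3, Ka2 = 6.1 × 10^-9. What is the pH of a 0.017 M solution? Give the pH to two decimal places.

Ka1 ≫ Ka2, so treat the first dissociation as the only significant source of H+.
Ka1 = x²/(0.017 − x) = 2.6 × 10^-3
Solving the quadratic: x = (−Ka1 + √(Ka1² + 4·Ka1·C₀))/2 = 5.47 × 10^-3 M
pH = −log(5.47 × 10^-3) = 2.26

pH = 2.26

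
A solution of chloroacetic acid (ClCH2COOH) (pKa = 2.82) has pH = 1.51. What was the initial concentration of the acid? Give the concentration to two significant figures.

C₀ = 6.6 × 10^-1 M

[H+] = 10^(-1.51) = 3.09 × 10^-2 M = x
Ka = 10^(−2.82) = 1.51 × 10^-3
Ka = x²/(C₀ − x) ⇒ C₀ = x + x²/Ka
C₀ = 3.09 × 10^-2 + (3.09 × 10^-2)²/(1.51 × 10^-3) = 6.63 × 10^-1 M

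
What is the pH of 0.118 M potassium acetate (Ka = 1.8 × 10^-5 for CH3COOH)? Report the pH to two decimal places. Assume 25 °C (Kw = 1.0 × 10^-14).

pH = 8.91

CH3COO- is the conjugate base of the weak acid CH3COOH.
Kb = Kw/Ka = 1.0×10^-14 / 1.8 × 10^-5 = 5.56 × 10^-10
Let x = [OH-] at equilibrium. Kb = x²/(0.118 − x).
Since Kb ≪ C₀, x ≈ √(Kb·C₀) = 8.10 × 10^-6 M.
(x/C₀ = 0.0069% < 5%, so the approximation holds.)
pOH = −log(8.10 × 10^-6) = 5.09; pH = 14.00 − 5.09 = 8.91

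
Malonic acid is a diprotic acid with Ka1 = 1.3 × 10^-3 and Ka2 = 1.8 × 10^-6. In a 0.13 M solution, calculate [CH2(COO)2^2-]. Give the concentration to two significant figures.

1.8 × 10^-6 M

First ionization gives [H+] ≈ [CH2(COOH)COO-] = 1.24 × 10^-2 M.
Second step: Ka2 = [H+][CH2(COO)2^2-]/[CH2(COOH)COO-] ≈ [CH2(COO)2^2-] (since [H+] ≈ [CH2(COOH)COO-]).
So [CH2(COO)2^2-] ≈ Ka2.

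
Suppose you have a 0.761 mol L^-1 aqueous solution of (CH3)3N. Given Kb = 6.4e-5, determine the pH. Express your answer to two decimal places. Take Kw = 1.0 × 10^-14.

(CH3)3N + H2O ⇌ (CH3)3NH+ + OH-
Kb = x²/(0.761 − x) = 6.4 × 10^-5
Neglecting x in the denominator: x = √(6.4 × 10^-5 × 0.761) = 6.98 × 10^-3 M
pOH = 2.16, so pH = 14.00 − pOH = 11.84

pH = 11.84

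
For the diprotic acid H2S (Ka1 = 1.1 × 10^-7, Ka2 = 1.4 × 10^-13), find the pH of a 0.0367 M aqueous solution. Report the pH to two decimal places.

pH = 4.20

Since Ka1 ≫ Ka2, the first ionization dominates [H+].
Ka1 = x²/(0.0367 − x) = 1.1 × 10^-7
x ≈ √(1.1 × 10^-7 × 0.0367) = 6.35 × 10^-5 M
pH = −log(6.35 × 10^-5) = 4.20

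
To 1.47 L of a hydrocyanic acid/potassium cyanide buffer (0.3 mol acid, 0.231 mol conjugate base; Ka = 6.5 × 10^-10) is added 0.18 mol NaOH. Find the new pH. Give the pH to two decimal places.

pH = 9.72

After neutralization: n(HCN) = 0.12 mol, n(CN-) = 0.411 mol.
pKa = −log(6.5 × 10^-10) = 9.187
Henderson–Hasselbalch with mole ratio 0.411/0.12: pH = 9.187 + (+0.535)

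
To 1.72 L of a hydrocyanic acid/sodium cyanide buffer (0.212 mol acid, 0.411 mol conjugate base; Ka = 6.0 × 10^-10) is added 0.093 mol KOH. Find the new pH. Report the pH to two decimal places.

OH- converts HCN to CN-: HCN → 0.119 mol, CN- → 0.504 mol.
pKa = −log(6.0 × 10^-10) = 9.222
pH = pKa + log(n_CN-/n_HCN) = 9.222 + log(0.504/0.119) = 9.222 + (+0.627)

pH = 9.85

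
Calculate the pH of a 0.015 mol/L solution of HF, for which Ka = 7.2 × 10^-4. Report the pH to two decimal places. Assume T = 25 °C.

HF ⇌ F- + H+
From the ICE table, Ka = [H+]²/(0.015 − [H+]) = 7.2 × 10^-4.
[H+] is not negligible relative to C₀; solve [H+]² + 0.00072·[H+] − 1.08e-05 = 0.
[H+] = [−0.00072 + √(0.00072² + 4.32e-05)]/2 = 2.95 × 10^-3 M
pH = −log[H+] = −log(2.95 × 10^-3) = 2.53

pH = 2.53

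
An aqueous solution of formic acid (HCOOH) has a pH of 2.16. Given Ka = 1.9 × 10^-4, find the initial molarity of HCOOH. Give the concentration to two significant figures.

C₀ = 2.6 × 10^-1 M

[H+] = 10^(-2.16) = 6.92 × 10^-3 M = x
Ka = x²/(C₀ − x) ⇒ C₀ = x + x²/Ka
C₀ = 6.92 × 10^-3 + (6.92 × 10^-3)²/(1.9 × 10^-4) = 2.59 × 10^-1 M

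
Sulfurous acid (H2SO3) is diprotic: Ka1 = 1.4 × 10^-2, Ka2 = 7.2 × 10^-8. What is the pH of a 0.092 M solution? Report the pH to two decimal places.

Since Ka1 ≫ Ka2, the first ionization dominates [H+].
Ka1 = x²/(0.092 − x) = 1.4 × 10^-2
Solving the quadratic: x = (−Ka1 + √(Ka1² + 4·Ka1·C₀))/2 = 2.96 × 10^-2 M
pH = −log(2.96 × 10^-2) = 1.53

pH = 1.53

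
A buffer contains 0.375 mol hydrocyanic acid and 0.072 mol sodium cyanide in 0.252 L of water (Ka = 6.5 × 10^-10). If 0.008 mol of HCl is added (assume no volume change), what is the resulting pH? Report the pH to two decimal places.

pH = 8.41

Added H+ converts CN- to HCN: HCN → 0.383 mol, CN- → 0.064 mol.
pKa = −log(6.5 × 10^-10) = 9.187
Henderson–Hasselbalch with mole ratio 0.064/0.383: pH = 9.187 + (-0.777)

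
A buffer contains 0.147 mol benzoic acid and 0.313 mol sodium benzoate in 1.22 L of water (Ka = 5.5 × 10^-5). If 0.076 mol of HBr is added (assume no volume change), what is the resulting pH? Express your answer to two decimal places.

pH = 4.29

After neutralization: n(C6H5COOH) = 0.223 mol, n(C6H5COO-) = 0.237 mol.
pKa = −log(5.5 × 10^-5) = 4.260
Henderson–Hasselbalch with mole ratio 0.237/0.223: pH = 4.260 + (+0.026)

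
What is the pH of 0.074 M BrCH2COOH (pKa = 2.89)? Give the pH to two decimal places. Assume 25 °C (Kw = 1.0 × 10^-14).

pH = 2.04

BrCH2COOH ⇌ BrCH2COO- + H+
Ka = 10^(−2.89) = 1.29 × 10^-3
Ka = [H+]²/(0.074 − [H+]) = 1.29 × 10^-3
Here C₀/Ka ≈ 57.4, so the small-[H+] approximation fails. Use the quadratic:
[H+] = [−0.00129 + √(0.00129² + 0.000382)]/2 = 9.15 × 10^-3 M
pH = −log[H+] = −log(9.15 × 10^-3) = 2.04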